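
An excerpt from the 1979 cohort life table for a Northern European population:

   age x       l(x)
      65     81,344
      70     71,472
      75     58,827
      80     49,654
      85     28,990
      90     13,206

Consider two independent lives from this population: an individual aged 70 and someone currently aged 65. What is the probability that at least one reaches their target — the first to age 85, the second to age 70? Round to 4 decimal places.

p₁ = l(85)/l(70) = 28,990/71,472 = 0.405613; p₂ = l(70)/l(65) = 71,472/81,344 = 0.878639.
P(at least one) = 1 − (1−p₁)(1−p₂) = 1 − 0.594387 × 0.121361 = 0.927865.

0.9279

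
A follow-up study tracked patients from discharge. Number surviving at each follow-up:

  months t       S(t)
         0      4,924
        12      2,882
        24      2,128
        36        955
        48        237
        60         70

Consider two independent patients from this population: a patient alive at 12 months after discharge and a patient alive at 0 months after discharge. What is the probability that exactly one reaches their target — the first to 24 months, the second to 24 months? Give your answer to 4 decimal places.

0.5323

p₁ = S(24)/S(12) = 2,128/2,882 = 0.738376; p₂ = S(24)/S(0) = 2,128/4,924 = 0.432169.
P(exactly one) = p₁(1−p₂) + (1−p₁)p₂ = 0.419273 + 0.113066 = 0.532339.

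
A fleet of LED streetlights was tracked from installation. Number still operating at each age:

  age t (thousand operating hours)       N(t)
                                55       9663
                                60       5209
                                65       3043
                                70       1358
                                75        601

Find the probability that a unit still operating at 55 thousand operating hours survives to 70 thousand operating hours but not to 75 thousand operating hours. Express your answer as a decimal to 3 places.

0.078

This is the probability of reaching 70 but not 75, conditional on being operational at 55: (N(70) − N(75)) / N(55).
= (1358 − 601) / 9663 = 757 / 9663 = 0.078340.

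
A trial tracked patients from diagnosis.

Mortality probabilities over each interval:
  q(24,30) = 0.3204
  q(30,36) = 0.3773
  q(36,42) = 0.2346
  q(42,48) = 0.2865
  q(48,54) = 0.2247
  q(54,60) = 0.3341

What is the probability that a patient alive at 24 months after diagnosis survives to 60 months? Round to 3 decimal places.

0.119

Survival from 24 to 60 is the product of surviving each interval: (1 − 0.3204) × (1 − 0.3773) × (1 − 0.2346) × (1 − 0.2865) × (1 − 0.2247) × (1 − 0.3341).
= 0.6796 × 0.6227 × 0.7654 × 0.7135 × 0.7753 × 0.6659 = 0.119315.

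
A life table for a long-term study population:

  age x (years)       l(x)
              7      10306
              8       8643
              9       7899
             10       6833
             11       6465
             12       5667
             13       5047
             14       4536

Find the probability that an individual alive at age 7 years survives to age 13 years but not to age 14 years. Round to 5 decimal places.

0.04958

This is the probability of reaching 13 but not 14, conditional on being alive at 7: (l(13) − l(14)) / l(7).
= (5047 − 4536) / 10306 = 511 / 10306 = 0.049583.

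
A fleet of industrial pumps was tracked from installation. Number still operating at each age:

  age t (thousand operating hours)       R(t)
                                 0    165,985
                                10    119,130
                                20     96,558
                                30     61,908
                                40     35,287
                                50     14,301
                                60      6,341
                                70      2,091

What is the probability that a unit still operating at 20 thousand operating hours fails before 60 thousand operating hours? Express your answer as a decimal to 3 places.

0.934

P(fail before 60 | operational at 20) = 1 − R(60)/R(20) = 1 − 6,341/96,558 = (90,217)/96,558 = 0.934330.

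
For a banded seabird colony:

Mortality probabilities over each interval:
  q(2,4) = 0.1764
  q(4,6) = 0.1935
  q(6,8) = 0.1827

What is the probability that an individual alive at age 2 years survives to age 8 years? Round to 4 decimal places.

0.5429

Survival from 2 to 8 is the product of surviving each interval: (1 − 0.1764) × (1 − 0.1935) × (1 − 0.1827).
= 0.8236 × 0.8065 × 0.8173 = 0.542878.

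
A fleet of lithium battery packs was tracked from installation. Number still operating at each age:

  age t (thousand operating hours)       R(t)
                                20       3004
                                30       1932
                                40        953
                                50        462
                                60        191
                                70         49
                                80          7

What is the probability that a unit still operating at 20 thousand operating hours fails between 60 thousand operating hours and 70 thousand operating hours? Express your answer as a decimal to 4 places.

0.0473

This is the probability of reaching 60 but not 70, conditional on being operational at 20: (R(60) − R(70)) / R(20).
= (191 − 49) / 3004 = 142 / 3004 = 0.047270.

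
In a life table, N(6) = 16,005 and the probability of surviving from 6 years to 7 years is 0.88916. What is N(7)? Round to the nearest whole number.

14231

N(7) = N(6) × p = 16,005 × 0.88916 = 14231.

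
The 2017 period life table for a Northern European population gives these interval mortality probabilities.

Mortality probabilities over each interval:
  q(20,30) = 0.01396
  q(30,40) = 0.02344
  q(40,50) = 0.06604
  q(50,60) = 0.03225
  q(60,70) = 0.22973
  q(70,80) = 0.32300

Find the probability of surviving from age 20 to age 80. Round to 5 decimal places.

P(survive 20→80) = (1 − 0.01396) × (1 − 0.02344) × (1 − 0.06604) × (1 − 0.03225) × (1 − 0.22973) × (1 − 0.32300).
= 0.98604 × 0.97656 × 0.93396 × 0.96775 × 0.77027 × 0.67700 = 0.453854.

0.45385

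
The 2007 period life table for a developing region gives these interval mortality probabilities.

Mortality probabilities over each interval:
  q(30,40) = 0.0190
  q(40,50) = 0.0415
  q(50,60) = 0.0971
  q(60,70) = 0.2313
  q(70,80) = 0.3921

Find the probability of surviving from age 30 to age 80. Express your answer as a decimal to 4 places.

The overall survival probability is (1 − 0.0190) × (1 − 0.0415) × (1 − 0.0971) × (1 − 0.2313) × (1 − 0.3921).
= 0.9810 × 0.9585 × 0.9029 × 0.7687 × 0.6079 = 0.396725.

0.3967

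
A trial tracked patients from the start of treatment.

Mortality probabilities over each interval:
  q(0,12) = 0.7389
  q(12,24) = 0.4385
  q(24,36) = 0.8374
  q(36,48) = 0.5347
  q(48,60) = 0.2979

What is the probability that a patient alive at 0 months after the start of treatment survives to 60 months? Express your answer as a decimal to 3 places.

0.008

P(survive 0→60) = (1 − 0.7389) × (1 − 0.4385) × (1 − 0.8374) × (1 − 0.5347) × (1 − 0.2979).
= 0.2611 × 0.5615 × 0.1626 × 0.4653 × 0.7021 = 0.007788.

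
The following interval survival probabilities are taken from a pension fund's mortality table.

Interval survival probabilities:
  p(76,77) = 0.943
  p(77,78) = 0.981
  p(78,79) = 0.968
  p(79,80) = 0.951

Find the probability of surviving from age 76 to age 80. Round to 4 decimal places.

0.8516

The overall survival probability is 0.943 × 0.981 × 0.968 × 0.951.
= 0.851602.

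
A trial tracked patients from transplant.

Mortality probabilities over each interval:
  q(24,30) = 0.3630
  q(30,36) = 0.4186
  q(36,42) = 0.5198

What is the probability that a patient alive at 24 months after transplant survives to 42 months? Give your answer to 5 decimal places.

0.17784

The overall survival probability is (1 − 0.3630) × (1 − 0.4186) × (1 − 0.5198).
= 0.6370 × 0.5814 × 0.4802 = 0.177843.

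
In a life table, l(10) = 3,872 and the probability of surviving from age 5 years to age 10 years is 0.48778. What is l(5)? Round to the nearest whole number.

7938

l(5) = l(10) / p = 3,872 / 0.48778 = 7938.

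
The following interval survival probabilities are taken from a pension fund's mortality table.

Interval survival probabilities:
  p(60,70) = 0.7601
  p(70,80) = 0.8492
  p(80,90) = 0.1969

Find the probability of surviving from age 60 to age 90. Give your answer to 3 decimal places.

0.127

Survival from 60 to 90 is the product of surviving each interval: 0.7601 × 0.8492 × 0.1969.
= 0.127094.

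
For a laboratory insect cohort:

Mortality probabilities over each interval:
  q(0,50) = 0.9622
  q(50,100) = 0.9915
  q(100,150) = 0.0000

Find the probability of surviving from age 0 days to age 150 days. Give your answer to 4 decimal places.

0.0003

Survival from 0 to 150 is the product of surviving each interval: (1 − 0.9622) × (1 − 0.9915) × (1 − 0.0000).
= 0.0378 × 0.0085 × 1.0000 = 0.000321.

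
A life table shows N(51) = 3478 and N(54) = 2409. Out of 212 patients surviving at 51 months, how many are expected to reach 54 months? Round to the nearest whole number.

The relevant probability is 2409/3478 = 0.692639.
Expected number = 212 × 0.692639 = 147.

147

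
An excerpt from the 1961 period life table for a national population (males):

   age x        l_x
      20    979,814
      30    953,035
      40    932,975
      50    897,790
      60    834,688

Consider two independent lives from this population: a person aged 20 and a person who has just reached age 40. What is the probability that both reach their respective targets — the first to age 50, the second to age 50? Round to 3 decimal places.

p₁ = l_50/l_20 = 897,790/979,814 = 0.916286; p₂ = l_50/l_40 = 897,790/932,975 = 0.962287.
P(both) = p₁ × p₂ = 0.916286 × 0.962287 = 0.881730.

0.882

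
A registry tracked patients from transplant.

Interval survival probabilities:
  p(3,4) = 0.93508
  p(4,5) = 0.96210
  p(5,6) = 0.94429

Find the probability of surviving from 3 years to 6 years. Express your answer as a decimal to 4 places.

0.8495

Chaining the interval survival probabilities: 0.93508 × 0.96210 × 0.94429.
= 0.849521.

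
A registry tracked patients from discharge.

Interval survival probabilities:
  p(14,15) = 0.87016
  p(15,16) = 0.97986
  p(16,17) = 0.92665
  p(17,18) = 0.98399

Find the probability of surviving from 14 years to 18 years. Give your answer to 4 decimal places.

0.7774

P(survive 14→18) = 0.87016 × 0.97986 × 0.92665 × 0.98399.
= 0.777445.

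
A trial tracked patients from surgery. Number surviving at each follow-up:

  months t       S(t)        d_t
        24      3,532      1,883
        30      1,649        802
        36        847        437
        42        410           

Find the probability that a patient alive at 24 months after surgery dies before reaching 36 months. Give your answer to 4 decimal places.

0.7602

P(die before 36 | alive at 24) = 1 − S(36)/S(24) = 1 − 847/3,532 = (2,685)/3,532 = 0.760193.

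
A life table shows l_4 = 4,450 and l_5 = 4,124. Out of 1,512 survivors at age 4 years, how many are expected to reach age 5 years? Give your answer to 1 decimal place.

The relevant probability is 4,124/4,450 = 0.926742.
Expected number = 1,512 × 0.926742 = 1401.2.

1401.2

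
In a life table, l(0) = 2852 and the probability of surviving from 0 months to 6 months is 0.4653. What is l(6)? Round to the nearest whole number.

l(6) = l(0) × p = 2852 × 0.4653 = 1327.

1327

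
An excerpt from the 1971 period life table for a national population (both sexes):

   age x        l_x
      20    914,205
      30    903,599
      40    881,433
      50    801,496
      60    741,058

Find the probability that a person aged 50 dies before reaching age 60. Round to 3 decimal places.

P(die before 60 | alive at 50) = 1 − l_60/l_50 = 1 − 741,058/801,496 = (60,438)/801,496 = 0.075406.

0.075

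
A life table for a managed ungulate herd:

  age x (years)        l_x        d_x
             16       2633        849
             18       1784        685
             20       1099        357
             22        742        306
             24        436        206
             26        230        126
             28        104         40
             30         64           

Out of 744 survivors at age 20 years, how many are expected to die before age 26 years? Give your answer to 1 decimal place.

588.3

The relevant probability is 1 − 230/1099 = 0.790719.
Expected number = 744 × 0.790719 = 588.3.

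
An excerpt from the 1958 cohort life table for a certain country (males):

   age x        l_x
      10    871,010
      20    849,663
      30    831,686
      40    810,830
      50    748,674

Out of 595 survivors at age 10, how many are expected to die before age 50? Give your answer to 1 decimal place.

83.6

The relevant probability is 1 − 748,674/871,010 = 0.140453.
Expected number = 595 × 0.140453 = 83.6.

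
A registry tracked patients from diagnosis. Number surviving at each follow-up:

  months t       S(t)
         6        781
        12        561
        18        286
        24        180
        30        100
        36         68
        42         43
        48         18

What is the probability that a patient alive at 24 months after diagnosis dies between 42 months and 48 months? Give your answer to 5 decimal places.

0.13889

This is the probability of reaching 42 but not 48, conditional on being alive at 24: (S(42) − S(48)) / S(24).
= (43 − 18) / 180 = 25 / 180 = 0.138889.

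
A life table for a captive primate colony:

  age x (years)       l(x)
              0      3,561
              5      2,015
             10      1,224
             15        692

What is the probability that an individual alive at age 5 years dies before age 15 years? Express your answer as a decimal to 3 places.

0.657

P(die before 15 | alive at 5) = 1 − l(15)/l(5) = 1 − 692/2,015 = (1,323)/2,015 = 0.656576.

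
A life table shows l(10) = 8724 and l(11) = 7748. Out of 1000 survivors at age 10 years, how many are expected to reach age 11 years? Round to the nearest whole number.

888

The relevant probability is 7748/8724 = 0.888125.
Expected number = 1000 × 0.888125 = 888.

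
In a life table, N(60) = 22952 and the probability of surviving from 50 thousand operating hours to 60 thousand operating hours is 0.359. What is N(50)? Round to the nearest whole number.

63933

N(50) = N(60) / p = 22952 / 0.359 = 63933.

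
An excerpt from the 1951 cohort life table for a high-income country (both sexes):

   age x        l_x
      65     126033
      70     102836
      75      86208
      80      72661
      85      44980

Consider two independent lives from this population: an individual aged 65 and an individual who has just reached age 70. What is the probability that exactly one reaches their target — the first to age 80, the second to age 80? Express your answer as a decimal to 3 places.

p₁ = l_80/l_65 = 72661/126033 = 0.576524; p₂ = l_80/l_70 = 72661/102836 = 0.706572.
P(exactly one) = p₁(1−p₂) + (1−p₁)p₂ = 0.169168 + 0.299216 = 0.468385.

0.468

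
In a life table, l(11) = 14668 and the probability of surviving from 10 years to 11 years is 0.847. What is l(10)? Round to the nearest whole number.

17318

l(10) = l(11) / p = 14668 / 0.847 = 17318.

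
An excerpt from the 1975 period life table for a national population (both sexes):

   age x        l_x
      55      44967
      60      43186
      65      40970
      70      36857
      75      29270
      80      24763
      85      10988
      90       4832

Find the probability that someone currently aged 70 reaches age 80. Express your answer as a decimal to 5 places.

We want 10p70 = l_80/l_70.
The conditional survival probability is l_80/l_70 = 24763/36857 = 0.671867.

0.67187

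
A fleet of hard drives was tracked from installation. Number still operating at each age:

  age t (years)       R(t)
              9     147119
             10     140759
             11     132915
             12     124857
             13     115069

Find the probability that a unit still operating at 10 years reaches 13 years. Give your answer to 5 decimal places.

0.81749

The conditional survival probability is R(13)/R(10) = 115069/140759 = 0.817489.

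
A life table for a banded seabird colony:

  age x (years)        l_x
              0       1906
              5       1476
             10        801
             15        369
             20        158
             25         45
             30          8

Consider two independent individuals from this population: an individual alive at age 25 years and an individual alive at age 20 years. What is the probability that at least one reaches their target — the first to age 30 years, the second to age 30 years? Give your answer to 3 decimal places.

p₁ = l_30/l_25 = 8/45 = 0.177778; p₂ = l_30/l_20 = 8/158 = 0.050633.
P(at least one) = 1 − (1−p₁)(1−p₂) = 1 − 0.822222 × 0.949367 = 0.219410.

0.219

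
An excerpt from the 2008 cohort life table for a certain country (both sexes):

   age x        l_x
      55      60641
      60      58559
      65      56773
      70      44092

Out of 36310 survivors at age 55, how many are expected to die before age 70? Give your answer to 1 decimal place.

9909.0

The relevant probability is 1 − 44092/60641 = 0.272901.
Expected number = 36310 × 0.272901 = 9909.0.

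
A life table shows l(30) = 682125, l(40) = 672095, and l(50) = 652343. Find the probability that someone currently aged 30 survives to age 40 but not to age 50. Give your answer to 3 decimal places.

This is the probability of reaching 40 but not 50, conditional on being alive at 30: (l(40) − l(50)) / l(30).
= (672095 − 652343) / 682125 = 19752 / 682125 = 0.028957.

0.029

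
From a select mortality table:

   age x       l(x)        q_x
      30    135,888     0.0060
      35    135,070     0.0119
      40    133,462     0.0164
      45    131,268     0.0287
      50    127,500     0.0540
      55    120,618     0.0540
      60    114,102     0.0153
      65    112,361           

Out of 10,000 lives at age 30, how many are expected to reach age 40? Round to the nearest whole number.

The relevant probability is 133,462/135,888 = 0.982147.
Expected number = 10,000 × 0.982147 = 9821.

9821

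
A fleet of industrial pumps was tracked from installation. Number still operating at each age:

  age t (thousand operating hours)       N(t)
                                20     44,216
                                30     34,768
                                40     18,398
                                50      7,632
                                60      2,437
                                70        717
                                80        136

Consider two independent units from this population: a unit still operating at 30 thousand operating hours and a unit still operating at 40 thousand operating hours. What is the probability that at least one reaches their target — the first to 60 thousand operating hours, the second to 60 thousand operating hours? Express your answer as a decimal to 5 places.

p₁ = N(60)/N(30) = 2,437/34,768 = 0.070093; p₂ = N(60)/N(40) = 2,437/18,398 = 0.132460.
P(at least one) = 1 − (1−p₁)(1−p₂) = 1 − 0.929907 × 0.867540 = 0.193268.

0.19327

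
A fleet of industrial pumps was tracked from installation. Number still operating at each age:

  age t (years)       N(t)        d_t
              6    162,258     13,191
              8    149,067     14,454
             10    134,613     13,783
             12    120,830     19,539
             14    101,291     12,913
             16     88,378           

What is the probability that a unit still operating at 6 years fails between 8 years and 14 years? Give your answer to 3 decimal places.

This is the probability of reaching 8 but not 14, conditional on being operational at 6: (N(8) − N(14)) / N(6).
= (149,067 − 101,291) / 162,258 = 47,776 / 162,258 = 0.294445.

0.294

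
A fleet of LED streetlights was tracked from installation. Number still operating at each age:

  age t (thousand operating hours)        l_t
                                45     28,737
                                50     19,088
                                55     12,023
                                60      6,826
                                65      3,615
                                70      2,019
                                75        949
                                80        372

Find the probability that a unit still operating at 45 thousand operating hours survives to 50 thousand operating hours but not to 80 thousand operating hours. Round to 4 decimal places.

0.6513

This is the probability of reaching 50 but not 80, conditional on being operational at 45: (l_50 − l_80) / l_45.
= (19,088 − 372) / 28,737 = 18,716 / 28,737 = 0.651286.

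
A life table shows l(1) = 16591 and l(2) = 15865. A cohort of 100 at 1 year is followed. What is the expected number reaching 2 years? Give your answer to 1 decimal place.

95.6

The relevant probability is 15865/16591 = 0.956241.
Expected number = 100 × 0.956241 = 95.6.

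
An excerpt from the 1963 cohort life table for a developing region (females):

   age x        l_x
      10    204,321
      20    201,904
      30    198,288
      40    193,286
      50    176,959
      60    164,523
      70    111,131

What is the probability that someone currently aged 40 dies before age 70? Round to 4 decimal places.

0.4250

P(die before 70 | alive at 40) = 1 − l_70/l_40 = 1 − 111,131/193,286 = (82,155)/193,286 = 0.425044.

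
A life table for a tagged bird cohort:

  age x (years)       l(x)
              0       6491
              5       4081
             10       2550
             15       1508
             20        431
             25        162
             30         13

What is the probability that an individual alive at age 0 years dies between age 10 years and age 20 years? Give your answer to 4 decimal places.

0.3265

This is the probability of reaching 10 but not 20, conditional on being alive at 0: (l(10) − l(20)) / l(0).
= (2550 − 431) / 6491 = 2119 / 6491 = 0.326452.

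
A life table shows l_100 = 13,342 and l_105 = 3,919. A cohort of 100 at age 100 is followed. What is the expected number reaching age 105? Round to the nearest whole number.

The relevant probability is 3,919/13,342 = 0.293734.
Expected number = 100 × 0.293734 = 29.

29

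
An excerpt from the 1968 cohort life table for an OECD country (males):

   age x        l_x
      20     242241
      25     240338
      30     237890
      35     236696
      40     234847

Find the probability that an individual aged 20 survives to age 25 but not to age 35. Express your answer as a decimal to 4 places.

This is the probability of reaching 25 but not 35, conditional on being alive at 20: (l_25 − l_35) / l_20.
= (240338 − 236696) / 242241 = 3642 / 242241 = 0.015035.

0.0150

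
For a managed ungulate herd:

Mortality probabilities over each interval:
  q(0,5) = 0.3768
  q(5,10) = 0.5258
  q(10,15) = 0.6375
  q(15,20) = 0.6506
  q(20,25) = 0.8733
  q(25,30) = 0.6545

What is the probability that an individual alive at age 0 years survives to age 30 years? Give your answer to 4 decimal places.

P(survive 0→30) = (1 − 0.3768) × (1 − 0.5258) × (1 − 0.6375) × (1 − 0.6506) × (1 − 0.8733) × (1 − 0.6545).
= 0.6232 × 0.4742 × 0.3625 × 0.3494 × 0.1267 × 0.3455 = 0.001638.

0.0016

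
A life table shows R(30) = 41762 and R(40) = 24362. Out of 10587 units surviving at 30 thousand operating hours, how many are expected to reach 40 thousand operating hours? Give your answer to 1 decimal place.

6176.0

The relevant probability is 24362/41762 = 0.583353.
Expected number = 10587 × 0.583353 = 6176.0.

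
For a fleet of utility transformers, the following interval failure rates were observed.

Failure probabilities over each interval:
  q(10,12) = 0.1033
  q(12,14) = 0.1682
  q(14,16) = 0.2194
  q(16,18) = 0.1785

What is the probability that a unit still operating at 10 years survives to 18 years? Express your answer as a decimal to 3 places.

Survival from 10 to 18 is the product of surviving each interval: (1 − 0.1033) × (1 − 0.1682) × (1 − 0.2194) × (1 − 0.1785).
= 0.8967 × 0.8318 × 0.7806 × 0.8215 = 0.478302.

0.478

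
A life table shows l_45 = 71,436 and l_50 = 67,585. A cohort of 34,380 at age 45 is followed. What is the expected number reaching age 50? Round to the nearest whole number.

The relevant probability is 67,585/71,436 = 0.946092.
Expected number = 34,380 × 0.946092 = 32527.

32527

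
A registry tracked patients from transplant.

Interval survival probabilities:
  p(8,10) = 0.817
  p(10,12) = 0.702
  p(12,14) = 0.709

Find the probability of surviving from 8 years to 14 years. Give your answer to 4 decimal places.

0.4066

Chaining the interval survival probabilities: 0.817 × 0.702 × 0.709.
= 0.406636.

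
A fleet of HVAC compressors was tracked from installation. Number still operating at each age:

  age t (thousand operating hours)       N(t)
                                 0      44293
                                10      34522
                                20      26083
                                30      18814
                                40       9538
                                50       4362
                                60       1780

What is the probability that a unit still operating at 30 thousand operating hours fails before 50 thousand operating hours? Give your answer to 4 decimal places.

0.7682

P(fail before 50 | operational at 30) = 1 − N(50)/N(30) = 1 − 4362/18814 = (14452)/18814 = 0.768151.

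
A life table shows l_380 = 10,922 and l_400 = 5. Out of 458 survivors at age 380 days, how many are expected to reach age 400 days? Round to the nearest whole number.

The relevant probability is 5/10,922 = 0.000458.
Expected number = 458 × 0.000458 = 0.

0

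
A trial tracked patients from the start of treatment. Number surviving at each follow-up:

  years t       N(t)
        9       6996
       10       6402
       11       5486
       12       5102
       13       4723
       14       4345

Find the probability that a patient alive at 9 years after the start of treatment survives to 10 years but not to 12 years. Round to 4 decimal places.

0.1858

This is the probability of reaching 10 but not 12, conditional on being alive at 9: (N(10) − N(12)) / N(9).
= (6402 − 5102) / 6996 = 1300 / 6996 = 0.185820.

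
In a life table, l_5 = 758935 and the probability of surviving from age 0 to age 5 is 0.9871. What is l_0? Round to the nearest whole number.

l_0 = l_5 / p = 758935 / 0.9871 = 768853.

768853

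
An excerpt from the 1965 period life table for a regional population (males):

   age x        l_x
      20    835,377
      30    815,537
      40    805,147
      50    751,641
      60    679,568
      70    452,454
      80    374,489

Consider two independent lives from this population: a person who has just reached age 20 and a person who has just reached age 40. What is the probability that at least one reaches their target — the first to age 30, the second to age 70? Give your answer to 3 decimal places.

p₁ = l_30/l_20 = 815,537/835,377 = 0.976250; p₂ = l_70/l_40 = 452,454/805,147 = 0.561952.
P(at least one) = 1 − (1−p₁)(1−p₂) = 1 − 0.023750 × 0.438048 = 0.989596.

0.990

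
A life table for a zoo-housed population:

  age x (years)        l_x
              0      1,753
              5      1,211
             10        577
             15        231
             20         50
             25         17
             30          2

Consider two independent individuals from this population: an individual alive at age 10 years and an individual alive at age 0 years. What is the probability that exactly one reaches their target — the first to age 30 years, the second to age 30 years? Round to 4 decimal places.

0.0046

p₁ = l_30/l_10 = 2/577 = 0.003466; p₂ = l_30/l_0 = 2/1,753 = 0.001141.
P(exactly one) = p₁(1−p₂) + (1−p₁)p₂ = 0.003462 + 0.001137 = 0.004599.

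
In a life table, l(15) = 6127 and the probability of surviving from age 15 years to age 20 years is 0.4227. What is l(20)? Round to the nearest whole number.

l(20) = l(15) × p = 6127 × 0.4227 = 2590.

2590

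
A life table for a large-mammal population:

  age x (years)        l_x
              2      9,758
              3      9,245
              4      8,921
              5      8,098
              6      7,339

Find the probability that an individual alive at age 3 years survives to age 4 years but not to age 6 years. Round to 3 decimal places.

0.171

This is the probability of reaching 4 but not 6, conditional on being alive at 3: (l_4 − l_6) / l_3.
= (8,921 − 7,339) / 9,245 = 1,582 / 9,245 = 0.171120.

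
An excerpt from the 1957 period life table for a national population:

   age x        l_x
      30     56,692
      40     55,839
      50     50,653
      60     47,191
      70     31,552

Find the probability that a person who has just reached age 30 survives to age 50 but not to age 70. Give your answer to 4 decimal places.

This is the probability of reaching 50 but not 70, conditional on being alive at 30: (l_50 − l_70) / l_30.
= (50,653 − 31,552) / 56,692 = 19,101 / 56,692 = 0.336926.

0.3369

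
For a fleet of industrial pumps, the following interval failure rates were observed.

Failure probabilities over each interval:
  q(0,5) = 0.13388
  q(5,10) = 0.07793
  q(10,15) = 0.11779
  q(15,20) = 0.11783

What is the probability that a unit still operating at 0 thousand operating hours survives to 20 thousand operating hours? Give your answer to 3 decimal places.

Survival from 0 to 20 is the product of surviving each interval: (1 − 0.13388) × (1 − 0.07793) × (1 − 0.11779) × (1 − 0.11783).
= 0.86612 × 0.92207 × 0.88221 × 0.88217 = 0.621536.

0.622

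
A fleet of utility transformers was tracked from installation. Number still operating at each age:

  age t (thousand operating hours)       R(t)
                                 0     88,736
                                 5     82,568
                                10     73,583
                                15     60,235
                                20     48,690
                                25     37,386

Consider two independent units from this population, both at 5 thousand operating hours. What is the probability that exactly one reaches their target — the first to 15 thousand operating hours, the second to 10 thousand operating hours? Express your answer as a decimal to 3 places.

0.320

p₁ = R(15)/R(5) = 60,235/82,568 = 0.729520; p₂ = R(10)/R(5) = 73,583/82,568 = 0.891181.
P(exactly one) = p₁(1−p₂) + (1−p₁)p₂ = 0.079386 + 0.241047 = 0.320432.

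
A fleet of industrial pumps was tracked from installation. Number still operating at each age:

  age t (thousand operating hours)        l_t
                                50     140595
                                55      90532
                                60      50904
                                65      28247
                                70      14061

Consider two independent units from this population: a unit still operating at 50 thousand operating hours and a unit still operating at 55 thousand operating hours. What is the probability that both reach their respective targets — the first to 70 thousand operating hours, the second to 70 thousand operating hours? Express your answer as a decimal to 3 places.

0.016

p₁ = l_70/l_50 = 14061/140595 = 0.100011; p₂ = l_70/l_55 = 14061/90532 = 0.155315.
P(both) = p₁ × p₂ = 0.100011 × 0.155315 = 0.015533.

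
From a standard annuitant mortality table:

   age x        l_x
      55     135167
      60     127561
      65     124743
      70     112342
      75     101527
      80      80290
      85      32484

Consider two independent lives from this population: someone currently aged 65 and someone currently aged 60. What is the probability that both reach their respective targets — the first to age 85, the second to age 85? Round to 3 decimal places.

p₁ = l_85/l_65 = 32484/124743 = 0.260407; p₂ = l_85/l_60 = 32484/127561 = 0.254655.
P(both) = p₁ × p₂ = 0.260407 × 0.254655 = 0.066314.

0.066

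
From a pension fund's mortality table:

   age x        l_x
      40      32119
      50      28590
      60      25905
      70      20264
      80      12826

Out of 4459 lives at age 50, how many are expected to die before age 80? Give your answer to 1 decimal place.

2458.6

The relevant probability is 1 − 12826/28590 = 0.551382.
Expected number = 4459 × 0.551382 = 2458.6.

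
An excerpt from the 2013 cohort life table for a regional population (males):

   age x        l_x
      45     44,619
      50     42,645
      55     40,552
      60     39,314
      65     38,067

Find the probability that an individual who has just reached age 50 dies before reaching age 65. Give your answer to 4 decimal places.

P(die before 65 | alive at 50) = 1 − l_65/l_50 = 1 − 38,067/42,645 = (4,578)/42,645 = 0.107351.

0.1074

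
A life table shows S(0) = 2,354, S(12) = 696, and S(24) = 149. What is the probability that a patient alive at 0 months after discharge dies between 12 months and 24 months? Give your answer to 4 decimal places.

0.2324

This is the probability of reaching 12 but not 24, conditional on being alive at 0: (S(12) − S(24)) / S(0).
= (696 − 149) / 2,354 = 547 / 2,354 = 0.232370.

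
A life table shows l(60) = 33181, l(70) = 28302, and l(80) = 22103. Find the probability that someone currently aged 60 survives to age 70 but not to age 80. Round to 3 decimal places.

This is the probability of reaching 70 but not 80, conditional on being alive at 60: (l(70) − l(80)) / l(60).
= (28302 − 22103) / 33181 = 6199 / 33181 = 0.186824.

0.187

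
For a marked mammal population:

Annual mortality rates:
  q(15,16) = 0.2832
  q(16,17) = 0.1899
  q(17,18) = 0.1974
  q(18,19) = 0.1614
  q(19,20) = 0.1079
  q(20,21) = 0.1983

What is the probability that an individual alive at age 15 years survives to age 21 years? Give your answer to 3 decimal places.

0.280

Chaining the interval survival probabilities: (1 − 0.2832) × (1 − 0.1899) × (1 − 0.1974) × (1 − 0.1614) × (1 − 0.1079) × (1 − 0.1983).
= 0.7168 × 0.8101 × 0.8026 × 0.8386 × 0.8921 × 0.8017 = 0.279522.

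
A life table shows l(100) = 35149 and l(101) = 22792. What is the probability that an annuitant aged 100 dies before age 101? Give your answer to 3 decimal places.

P(die before 101 | alive at 100) = 1 − l(101)/l(100) = 1 − 22792/35149 = (12357)/35149 = 0.351560.

0.352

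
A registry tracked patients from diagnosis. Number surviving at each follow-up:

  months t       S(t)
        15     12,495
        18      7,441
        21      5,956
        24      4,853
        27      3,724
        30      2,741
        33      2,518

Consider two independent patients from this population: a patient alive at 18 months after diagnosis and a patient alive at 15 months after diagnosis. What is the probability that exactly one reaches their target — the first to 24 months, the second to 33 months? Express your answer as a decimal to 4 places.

0.5909

p₁ = S(24)/S(18) = 4,853/7,441 = 0.652197; p₂ = S(33)/S(15) = 2,518/12,495 = 0.201521.
P(exactly one) = p₁(1−p₂) + (1−p₁)p₂ = 0.520766 + 0.070090 = 0.590855.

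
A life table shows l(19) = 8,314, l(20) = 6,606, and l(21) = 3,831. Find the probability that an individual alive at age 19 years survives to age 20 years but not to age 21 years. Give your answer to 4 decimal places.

0.3338

This is the probability of reaching 20 but not 21, conditional on being alive at 19: (l(20) − l(21)) / l(19).
= (6,606 − 3,831) / 8,314 = 2,775 / 8,314 = 0.333774.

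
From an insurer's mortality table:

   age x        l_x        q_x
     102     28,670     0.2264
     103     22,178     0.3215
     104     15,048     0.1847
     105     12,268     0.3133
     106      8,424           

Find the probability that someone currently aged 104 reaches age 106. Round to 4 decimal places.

0.5598

We want 2p104 = l_106/l_104.
The conditional survival probability is l_106/l_104 = 8,424/15,048 = 0.559809.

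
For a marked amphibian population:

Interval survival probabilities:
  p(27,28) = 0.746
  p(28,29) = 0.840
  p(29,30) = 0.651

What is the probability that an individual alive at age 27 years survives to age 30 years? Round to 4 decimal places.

0.4079

P(survive 27→30) = 0.746 × 0.840 × 0.651.
= 0.407943.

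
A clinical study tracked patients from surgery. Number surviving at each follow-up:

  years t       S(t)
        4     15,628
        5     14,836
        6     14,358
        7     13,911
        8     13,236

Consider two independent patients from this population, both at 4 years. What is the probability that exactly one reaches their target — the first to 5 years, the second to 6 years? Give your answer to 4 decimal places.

0.1237

p₁ = S(5)/S(4) = 14,836/15,628 = 0.949322; p₂ = S(6)/S(4) = 14,358/15,628 = 0.918736.
P(exactly one) = p₁(1−p₂) + (1−p₁)p₂ = 0.077146 + 0.046560 = 0.123705.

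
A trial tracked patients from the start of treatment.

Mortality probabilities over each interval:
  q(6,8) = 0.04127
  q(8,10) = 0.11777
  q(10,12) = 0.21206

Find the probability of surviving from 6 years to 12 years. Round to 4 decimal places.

0.6665

The overall survival probability is (1 − 0.04127) × (1 − 0.11777) × (1 − 0.21206).
= 0.95873 × 0.88223 × 0.78794 = 0.666456.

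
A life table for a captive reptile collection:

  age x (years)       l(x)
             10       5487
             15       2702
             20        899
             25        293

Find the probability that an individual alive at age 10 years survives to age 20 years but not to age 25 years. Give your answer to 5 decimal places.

0.11044

This is the probability of reaching 20 but not 25, conditional on being alive at 10: (l(20) − l(25)) / l(10).
= (899 − 293) / 5487 = 606 / 5487 = 0.110443.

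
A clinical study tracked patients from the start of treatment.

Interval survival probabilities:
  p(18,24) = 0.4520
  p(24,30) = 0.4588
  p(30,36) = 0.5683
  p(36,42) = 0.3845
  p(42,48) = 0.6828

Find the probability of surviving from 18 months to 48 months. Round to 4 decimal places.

0.0309

The overall survival probability is 0.4520 × 0.4588 × 0.5683 × 0.3845 × 0.6828.
= 0.030941.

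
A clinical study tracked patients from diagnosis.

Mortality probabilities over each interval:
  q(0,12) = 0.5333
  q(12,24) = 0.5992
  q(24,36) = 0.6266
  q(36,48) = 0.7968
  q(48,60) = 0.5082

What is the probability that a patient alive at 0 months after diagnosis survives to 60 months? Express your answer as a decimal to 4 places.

Chaining the interval survival probabilities: (1 − 0.5333) × (1 − 0.5992) × (1 − 0.6266) × (1 − 0.7968) × (1 − 0.5082).
= 0.4667 × 0.4008 × 0.3734 × 0.2032 × 0.4918 = 0.006980.

0.0070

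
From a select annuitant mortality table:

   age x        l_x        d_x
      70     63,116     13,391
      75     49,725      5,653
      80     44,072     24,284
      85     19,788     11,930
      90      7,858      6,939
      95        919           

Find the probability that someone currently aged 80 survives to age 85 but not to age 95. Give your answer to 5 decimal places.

This is the probability of reaching 85 but not 95, conditional on being alive at 80: (l_85 − l_95) / l_80.
= (19,788 − 919) / 44,072 = 18,869 / 44,072 = 0.428140.

0.42814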